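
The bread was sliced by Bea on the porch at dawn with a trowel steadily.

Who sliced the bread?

'Bea' marks the agent of the slicing event.

Bea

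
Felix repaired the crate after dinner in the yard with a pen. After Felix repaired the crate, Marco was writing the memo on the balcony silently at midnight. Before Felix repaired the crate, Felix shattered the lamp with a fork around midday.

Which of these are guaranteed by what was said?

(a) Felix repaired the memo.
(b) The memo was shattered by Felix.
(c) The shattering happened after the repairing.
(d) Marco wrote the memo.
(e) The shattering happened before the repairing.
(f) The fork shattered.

(e)

(a) Not entailed — Felix repaired the crate, not the memo; the memo belongs to the writing event.
(b) Not entailed — Felix shattered the lamp, not the memo; the memo belongs to the writing event.
(c) Not entailed — the narrative places the shattering before the repairing, not after.
(d) Not entailed — 'was writing' is progressive on an accomplishment; it does not entail the completed 'wrote'.
(e) Entailed — the narrative places the shattering before the repairing.
(f) Not entailed — the lamp is what shattered, not the fork.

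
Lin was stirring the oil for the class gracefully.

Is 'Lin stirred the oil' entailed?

'stir' is atelic; if Lin was stirring the oil, then Lin stirred the oil (for some time).

yes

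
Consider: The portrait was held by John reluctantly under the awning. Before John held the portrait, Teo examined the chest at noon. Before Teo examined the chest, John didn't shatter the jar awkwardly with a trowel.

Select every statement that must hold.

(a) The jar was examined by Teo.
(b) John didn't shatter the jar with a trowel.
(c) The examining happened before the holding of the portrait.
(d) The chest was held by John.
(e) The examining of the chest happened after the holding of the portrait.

(a) Not entailed — Teo examined the chest, not the jar; the jar belongs to the shattering event.
(b) Not entailed — dropping 'awkwardly' under negation is not valid — the original leaves open that John shattered the jar some other way.
(c) Entailed — the narrative places the examining before the holding.
(d) Not entailed — John held the portrait, not the chest; the chest belongs to the examining event.
(e) Not entailed — the narrative places the examining before the holding, not after.

(c)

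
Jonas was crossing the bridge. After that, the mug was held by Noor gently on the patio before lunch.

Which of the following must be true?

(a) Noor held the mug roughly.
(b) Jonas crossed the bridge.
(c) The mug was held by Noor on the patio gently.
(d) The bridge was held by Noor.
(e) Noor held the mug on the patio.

(a) Not entailed — 'roughly' adds a manner not in (and inconsistent with) the original.
(b) Not entailed — 'was crossing' is progressive on an accomplishment; it does not entail the completed 'crossed'.
(c) Entailed — the original entails any weakening of itself; this just drops 'before lunch'.
(d) Not entailed — Noor held the mug, not the bridge; the bridge belongs to the crossing event.
(e) Entailed — this follows by dropping conjuncts from the holding event's description.

(c), (e)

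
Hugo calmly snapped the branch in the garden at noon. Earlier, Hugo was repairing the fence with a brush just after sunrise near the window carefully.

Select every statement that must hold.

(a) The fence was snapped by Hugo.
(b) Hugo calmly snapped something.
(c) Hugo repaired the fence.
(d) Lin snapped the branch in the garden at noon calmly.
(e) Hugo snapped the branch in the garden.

(a) Not entailed — Hugo snapped the branch, not the fence; the fence belongs to the repairing event.
(b) Entailed — this follows by dropping conjuncts from the snapping event's description.
(c) Not entailed — 'was repairing' is progressive on an accomplishment; it does not entail the completed 'repaired'.
(d) Not entailed — the passage has Hugo snapping the branch, not Lin.
(e) Entailed — the original entails any weakening of itself; this just drops 'at noon', 'calmly'.

(b), (e)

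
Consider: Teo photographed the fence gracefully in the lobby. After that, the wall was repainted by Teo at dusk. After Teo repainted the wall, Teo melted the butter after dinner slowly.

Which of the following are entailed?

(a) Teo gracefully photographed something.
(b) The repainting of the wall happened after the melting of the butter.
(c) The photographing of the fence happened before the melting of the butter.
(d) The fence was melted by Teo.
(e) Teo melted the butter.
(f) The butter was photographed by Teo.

(a), (c), (e)

(a) Entailed — dropping 'in the lobby' and generalizing the patient leaves a sub-description the original still satisfies.
(b) Not entailed — the narrative places the repainting before the melting, not after.
(c) Entailed — the narrative places the photographing before the melting.
(d) Not entailed — Teo melted the butter, not the fence; the fence belongs to the photographing event.
(e) Entailed — dropping 'after dinner', 'slowly' leaves a sub-description the original still satisfies.
(f) Not entailed — Teo photographed the fence, not the butter; the butter belongs to the melting event.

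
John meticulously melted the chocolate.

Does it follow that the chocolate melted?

'John melted the chocolate' is the causative; it entails the inchoative 'the chocolate melted'.

yes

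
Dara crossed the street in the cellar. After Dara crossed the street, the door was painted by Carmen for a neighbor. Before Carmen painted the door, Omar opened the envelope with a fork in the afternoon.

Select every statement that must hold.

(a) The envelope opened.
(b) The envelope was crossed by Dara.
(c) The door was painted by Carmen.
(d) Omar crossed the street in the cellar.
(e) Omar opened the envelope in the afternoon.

(a), (c), (e)

(a) Entailed — 'Omar opened the envelope' is causative; it entails the inchoative 'the envelope opened'.
(b) Not entailed — Dara crossed the street, not the envelope; the envelope belongs to the opening event.
(c) Entailed — every conjunct here is already in the original painting event.
(d) Not entailed — the passage has Dara crossing the street, not Omar.
(e) Entailed — dropping 'with a fork' leaves a sub-description the original still satisfies.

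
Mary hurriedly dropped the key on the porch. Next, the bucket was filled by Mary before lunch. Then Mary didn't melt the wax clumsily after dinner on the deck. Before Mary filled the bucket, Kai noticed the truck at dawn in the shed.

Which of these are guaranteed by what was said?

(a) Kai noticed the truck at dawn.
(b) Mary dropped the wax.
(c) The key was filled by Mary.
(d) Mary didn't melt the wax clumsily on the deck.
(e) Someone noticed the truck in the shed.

(a), (e)

(a) Entailed — the original entails any weakening of itself; this just drops 'in the shed'.
(b) Not entailed — Mary dropped the key, not the wax; the wax belongs to the melting event.
(c) Not entailed — Mary filled the bucket, not the key; the key belongs to the dropping event.
(d) Not entailed — dropping 'after dinner' under negation is not valid — the original leaves open that Mary melted the wax some other way.
(e) Entailed — the original entails any weakening of itself; this just drops 'at dawn' and generalizes the agent.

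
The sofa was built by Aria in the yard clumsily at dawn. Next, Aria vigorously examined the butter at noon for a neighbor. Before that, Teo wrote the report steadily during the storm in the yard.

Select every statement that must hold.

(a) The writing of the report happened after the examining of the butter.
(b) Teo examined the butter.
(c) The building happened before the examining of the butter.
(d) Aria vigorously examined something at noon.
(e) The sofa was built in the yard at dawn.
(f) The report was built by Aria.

(c), (d), (e)

(a) Not entailed — the narrative places the writing before the examining, not after.
(b) Not entailed — the passage has Aria examining the butter, not Teo.
(c) Entailed — the narrative places the building before the examining.
(d) Entailed — dropping 'for a neighbor' and generalizing the patient leaves a sub-description the original still satisfies.
(e) Entailed — every conjunct here is already in the original building event.
(f) Not entailed — Aria built the sofa, not the report; the report belongs to the writing event.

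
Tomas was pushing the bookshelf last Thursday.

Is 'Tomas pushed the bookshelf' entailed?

'push' is atelic; if Tomas was pushing the bookshelf, then Tomas pushed the bookshelf (for some time).

yes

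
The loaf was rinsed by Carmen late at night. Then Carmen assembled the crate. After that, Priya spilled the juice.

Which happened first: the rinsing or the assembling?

The connectives place the rinsing before the assembling.

the rinsing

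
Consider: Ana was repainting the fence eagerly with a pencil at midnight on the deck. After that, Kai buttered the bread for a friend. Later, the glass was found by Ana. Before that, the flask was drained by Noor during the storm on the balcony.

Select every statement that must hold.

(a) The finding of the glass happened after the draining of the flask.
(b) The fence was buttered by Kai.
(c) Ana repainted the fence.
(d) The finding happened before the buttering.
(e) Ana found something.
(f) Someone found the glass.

(a), (e), (f)

(a) Entailed — the narrative places the draining before the finding.
(b) Not entailed — Kai buttered the bread, not the fence; the fence belongs to the repainting event.
(c) Not entailed — 'was repainting' is progressive on an accomplishment; it does not entail the completed 'repainted'.
(d) Not entailed — the narrative places the buttering before the finding, not after.
(e) Entailed — this follows by dropping conjuncts from the finding event's description.
(f) Entailed — every conjunct here is already in the original finding event.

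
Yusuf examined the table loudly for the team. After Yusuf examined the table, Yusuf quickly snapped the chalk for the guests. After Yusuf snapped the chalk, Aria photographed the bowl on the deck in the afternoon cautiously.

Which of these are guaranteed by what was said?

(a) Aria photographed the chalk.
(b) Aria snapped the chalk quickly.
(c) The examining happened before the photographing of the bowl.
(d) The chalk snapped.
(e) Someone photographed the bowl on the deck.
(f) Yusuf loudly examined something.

(c), (d), (e), (f)

(a) Not entailed — Aria photographed the bowl, not the chalk; the chalk belongs to the snapping event.
(b) Not entailed — the passage has Yusuf snapping the chalk, not Aria.
(c) Entailed — the narrative places the examining before the photographing.
(d) Entailed — 'Yusuf snapped the chalk' is causative; it entails the inchoative 'the chalk snapped'.
(e) Entailed — this follows by dropping conjuncts from the photographing event's description.
(f) Entailed — every conjunct here is already in the original examining event.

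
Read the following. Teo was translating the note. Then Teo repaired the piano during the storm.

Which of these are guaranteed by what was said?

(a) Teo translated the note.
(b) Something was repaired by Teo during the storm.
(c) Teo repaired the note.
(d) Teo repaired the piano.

(b), (d)

(a) Not entailed — 'was translating' is progressive on an accomplishment; it does not entail the completed 'translated'.
(b) Entailed — the original entails any weakening of itself; this just generalizes the patient.
(c) Not entailed — Teo repaired the piano, not the note; the note belongs to the translating event.
(d) Entailed — this follows by dropping conjuncts from the repairing event's description.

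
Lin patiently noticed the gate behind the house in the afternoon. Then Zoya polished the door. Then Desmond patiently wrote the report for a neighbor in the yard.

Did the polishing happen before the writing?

yes

The narrative orders the polishing before the writing.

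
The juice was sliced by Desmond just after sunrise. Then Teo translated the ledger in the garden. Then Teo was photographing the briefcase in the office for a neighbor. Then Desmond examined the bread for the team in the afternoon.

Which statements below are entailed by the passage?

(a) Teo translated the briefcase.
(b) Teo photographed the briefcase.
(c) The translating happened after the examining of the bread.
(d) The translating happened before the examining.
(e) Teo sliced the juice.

(a) Not entailed — Teo translated the ledger, not the briefcase; the briefcase belongs to the photographing event.
(b) Not entailed — 'was photographing' is progressive on an accomplishment; it does not entail the completed 'photographed'.
(c) Not entailed — the narrative places the translating before the examining, not after.
(d) Entailed — the narrative places the translating before the examining.
(e) Not entailed — the passage has Desmond slicing the juice, not Teo.

(d)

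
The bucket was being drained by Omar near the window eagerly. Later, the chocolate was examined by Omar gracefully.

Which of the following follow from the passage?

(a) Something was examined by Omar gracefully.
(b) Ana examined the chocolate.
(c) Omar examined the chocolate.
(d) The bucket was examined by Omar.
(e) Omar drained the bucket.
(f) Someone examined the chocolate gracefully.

(a), (c), (f)

(a) Entailed — generalizing the patient leaves a sub-description the original still satisfies.
(b) Not entailed — the passage has Omar examining the chocolate, not Ana.
(c) Entailed — this follows by dropping conjuncts from the examining event's description.
(d) Not entailed — Omar examined the chocolate, not the bucket; the bucket belongs to the draining event.
(e) Not entailed — 'was draining' is progressive on an accomplishment; it does not entail the completed 'drained'.
(f) Entailed — this follows by dropping conjuncts from the examining event's description.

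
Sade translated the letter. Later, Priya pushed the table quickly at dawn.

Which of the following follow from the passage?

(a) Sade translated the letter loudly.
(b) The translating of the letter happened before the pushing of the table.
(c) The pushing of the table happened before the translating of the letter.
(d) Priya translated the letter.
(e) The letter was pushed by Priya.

(a) Not entailed — 'loudly' adds information not in the original event.
(b) Entailed — the narrative places the translating before the pushing.
(c) Not entailed — the narrative places the translating before the pushing, not after.
(d) Not entailed — the passage has Sade translating the letter, not Priya.
(e) Not entailed — Priya pushed the table, not the letter; the letter belongs to the translating event.

(b)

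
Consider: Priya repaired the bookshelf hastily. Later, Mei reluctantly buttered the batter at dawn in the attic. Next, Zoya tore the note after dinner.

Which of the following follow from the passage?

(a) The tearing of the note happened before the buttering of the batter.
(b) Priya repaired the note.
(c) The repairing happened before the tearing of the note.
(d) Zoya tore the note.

(a) Not entailed — the narrative places the buttering before the tearing, not after.
(b) Not entailed — Priya repaired the bookshelf, not the note; the note belongs to the tearing event.
(c) Entailed — the narrative places the repairing before the tearing.
(d) Entailed — the original entails any weakening of itself; this just drops 'after dinner'.

(c), (d)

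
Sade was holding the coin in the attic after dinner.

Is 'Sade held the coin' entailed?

yes

'hold' is atelic; if Sade was holding the coin, then Sade held the coin (for some time).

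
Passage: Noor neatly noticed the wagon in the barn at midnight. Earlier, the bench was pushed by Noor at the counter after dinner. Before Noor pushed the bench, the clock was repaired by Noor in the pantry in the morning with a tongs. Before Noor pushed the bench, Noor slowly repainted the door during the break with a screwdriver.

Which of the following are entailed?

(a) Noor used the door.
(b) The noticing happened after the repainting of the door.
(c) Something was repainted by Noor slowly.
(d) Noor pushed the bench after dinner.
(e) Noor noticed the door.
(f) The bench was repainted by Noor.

(a) Not entailed — the door is the patient, not an instrument — Noor used a screwdriver.
(b) Entailed — the narrative places the repainting before the noticing.
(c) Entailed — the original entails any weakening of itself; this just drops 'with a screwdriver', 'during the break' and generalizes the patient.
(d) Entailed — the original entails any weakening of itself; this just drops 'at the counter'.
(e) Not entailed — Noor noticed the wagon, not the door; the door belongs to the repainting event.
(f) Not entailed — Noor repainted the door, not the bench; the bench belongs to the pushing event.

(b), (c), (d)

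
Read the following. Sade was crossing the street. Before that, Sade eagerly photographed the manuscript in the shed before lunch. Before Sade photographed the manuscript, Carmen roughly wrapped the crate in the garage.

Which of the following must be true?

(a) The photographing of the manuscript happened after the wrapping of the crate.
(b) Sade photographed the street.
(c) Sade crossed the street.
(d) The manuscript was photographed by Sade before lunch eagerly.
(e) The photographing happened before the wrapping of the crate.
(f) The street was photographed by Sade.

(a), (d)

(a) Entailed — the narrative places the wrapping before the photographing.
(b) Not entailed — Sade photographed the manuscript, not the street; the street belongs to the crossing event.
(c) Not entailed — 'was crossing' is progressive on an accomplishment; it does not entail the completed 'crossed'.
(d) Entailed — the original entails any weakening of itself; this just drops 'in the shed'.
(e) Not entailed — the narrative places the wrapping before the photographing, not after.
(f) Not entailed — Sade photographed the manuscript, not the street; the street belongs to the crossing event.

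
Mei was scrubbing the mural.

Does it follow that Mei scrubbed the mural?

'scrub' is atelic; if Mei was scrubbing the mural, then Mei scrubbed the mural (for some time).

yes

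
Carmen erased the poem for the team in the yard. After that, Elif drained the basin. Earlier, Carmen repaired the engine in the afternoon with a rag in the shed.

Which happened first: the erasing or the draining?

The connectives place the erasing before the draining.

the erasing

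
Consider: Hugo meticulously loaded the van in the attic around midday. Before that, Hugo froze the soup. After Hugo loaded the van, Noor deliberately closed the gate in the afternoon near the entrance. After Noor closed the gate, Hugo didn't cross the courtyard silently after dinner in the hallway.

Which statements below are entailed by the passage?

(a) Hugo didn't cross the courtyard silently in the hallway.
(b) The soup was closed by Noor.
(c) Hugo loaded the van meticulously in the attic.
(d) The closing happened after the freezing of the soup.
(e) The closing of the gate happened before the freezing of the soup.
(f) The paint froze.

(c), (d)

(a) Not entailed — dropping 'after dinner' under negation is not valid — the original leaves open that Hugo crossed the courtyard some other way.
(b) Not entailed — Noor closed the gate, not the soup; the soup belongs to the freezing event.
(c) Entailed — this follows by dropping conjuncts from the loading event's description.
(d) Entailed — the narrative places the freezing before the closing.
(e) Not entailed — the narrative places the freezing before the closing, not after.
(f) Not entailed — the soup is what froze, not the paint.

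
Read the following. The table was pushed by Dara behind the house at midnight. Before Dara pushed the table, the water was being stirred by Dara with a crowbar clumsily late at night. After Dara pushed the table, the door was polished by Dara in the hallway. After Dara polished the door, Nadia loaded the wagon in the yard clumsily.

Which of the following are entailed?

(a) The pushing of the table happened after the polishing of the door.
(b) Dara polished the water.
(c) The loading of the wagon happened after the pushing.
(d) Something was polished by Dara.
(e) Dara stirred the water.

(c), (d), (e)

(a) Not entailed — the narrative places the pushing before the polishing, not after.
(b) Not entailed — Dara polished the door, not the water; the water belongs to the stirring event.
(c) Entailed — the narrative places the pushing before the loading.
(d) Entailed — every conjunct here is already in the original polishing event.
(e) Entailed — 'stir' is an activity; 'was stirring' entails that some stirring happened, so 'stirred' holds.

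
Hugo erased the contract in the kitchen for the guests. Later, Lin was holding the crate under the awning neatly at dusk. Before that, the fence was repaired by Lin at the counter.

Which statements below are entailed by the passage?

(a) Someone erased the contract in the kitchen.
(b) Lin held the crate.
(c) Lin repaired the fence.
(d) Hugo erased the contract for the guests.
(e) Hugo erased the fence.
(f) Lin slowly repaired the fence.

(a), (b), (c), (d)

(a) Entailed — every conjunct here is already in the original erasing event.
(b) Entailed — 'hold' is an activity; 'was holding' entails that some holding happened, so 'held' holds.
(c) Entailed — dropping 'at the counter' leaves a sub-description the original still satisfies.
(d) Entailed — this follows by dropping conjuncts from the erasing event's description.
(e) Not entailed — Hugo erased the contract, not the fence; the fence belongs to the repairing event.
(f) Not entailed — 'slowly' adds information not in the original event.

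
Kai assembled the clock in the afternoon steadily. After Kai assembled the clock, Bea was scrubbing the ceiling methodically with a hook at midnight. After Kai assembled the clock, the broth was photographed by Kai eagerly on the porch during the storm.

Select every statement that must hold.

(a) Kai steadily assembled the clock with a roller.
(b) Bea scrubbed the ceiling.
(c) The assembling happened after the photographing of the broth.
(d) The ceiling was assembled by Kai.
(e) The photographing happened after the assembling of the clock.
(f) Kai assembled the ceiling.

(b), (e)

(a) Not entailed — 'with a roller' adds information not in the original event.
(b) Entailed — 'scrub' is an activity; 'was scrubbing' entails that some scrubbing happened, so 'scrubbed' holds.
(c) Not entailed — the narrative places the assembling before the photographing, not after.
(d) Not entailed — Kai assembled the clock, not the ceiling; the ceiling belongs to the scrubbing event.
(e) Entailed — the narrative places the assembling before the photographing.
(f) Not entailed — Kai assembled the clock, not the ceiling; the ceiling belongs to the scrubbing event.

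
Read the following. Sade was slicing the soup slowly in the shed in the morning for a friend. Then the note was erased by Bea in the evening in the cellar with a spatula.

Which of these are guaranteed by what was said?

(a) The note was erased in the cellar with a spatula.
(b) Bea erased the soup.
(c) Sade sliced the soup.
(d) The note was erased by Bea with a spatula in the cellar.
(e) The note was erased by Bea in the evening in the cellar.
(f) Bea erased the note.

(a) Entailed — dropping 'in the evening' and generalizing the agent leaves a sub-description the original still satisfies.
(b) Not entailed — Bea erased the note, not the soup; the soup belongs to the slicing event.
(c) Not entailed — 'was slicing' is progressive on an accomplishment; it does not entail the completed 'sliced'.
(d) Entailed — every conjunct here is already in the original erasing event.
(e) Entailed — this follows by dropping conjuncts from the erasing event's description.
(f) Entailed — the original entails any weakening of itself; this just drops 'in the evening', 'in the cellar', 'with a spatula'.

(a), (d), (e), (f)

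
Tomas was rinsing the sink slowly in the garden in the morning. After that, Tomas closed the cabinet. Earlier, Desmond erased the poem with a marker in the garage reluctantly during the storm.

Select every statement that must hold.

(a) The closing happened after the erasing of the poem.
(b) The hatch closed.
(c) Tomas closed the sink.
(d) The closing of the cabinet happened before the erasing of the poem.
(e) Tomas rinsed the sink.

(a) Entailed — the narrative places the erasing before the closing.
(b) Not entailed — the cabinet is what closed, not the hatch.
(c) Not entailed — Tomas closed the cabinet, not the sink; the sink belongs to the rinsing event.
(d) Not entailed — the narrative places the erasing before the closing, not after.
(e) Entailed — 'rinse' is an activity; 'was rinsing' entails that some rinsing happened, so 'rinsed' holds.

(a), (e)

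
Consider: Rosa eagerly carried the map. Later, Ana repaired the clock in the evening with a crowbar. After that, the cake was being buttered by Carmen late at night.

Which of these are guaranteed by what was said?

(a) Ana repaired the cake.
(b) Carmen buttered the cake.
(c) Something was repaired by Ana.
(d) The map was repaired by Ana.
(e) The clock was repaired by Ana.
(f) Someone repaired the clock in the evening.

(a) Not entailed — Ana repaired the clock, not the cake; the cake belongs to the buttering event.
(b) Not entailed — 'was buttering' is progressive on an accomplishment; it does not entail the completed 'buttered'.
(c) Entailed — this follows by dropping conjuncts from the repairing event's description.
(d) Not entailed — Ana repaired the clock, not the map; the map belongs to the carrying event.
(e) Entailed — dropping 'with a crowbar', 'in the evening' leaves a sub-description the original still satisfies.
(f) Entailed — this follows by dropping conjuncts from the repairing event's description.

(c), (e), (f)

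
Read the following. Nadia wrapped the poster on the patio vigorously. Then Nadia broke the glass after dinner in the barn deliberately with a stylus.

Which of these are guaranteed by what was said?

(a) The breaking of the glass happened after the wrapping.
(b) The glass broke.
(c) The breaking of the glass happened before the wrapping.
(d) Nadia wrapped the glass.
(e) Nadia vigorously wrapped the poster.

(a) Entailed — the narrative places the wrapping before the breaking.
(b) Entailed — 'Nadia broke the glass' is causative; it entails the inchoative 'the glass broke'.
(c) Not entailed — the narrative places the wrapping before the breaking, not after.
(d) Not entailed — Nadia wrapped the poster, not the glass; the glass belongs to the breaking event.
(e) Entailed — the original entails any weakening of itself; this just drops 'on the patio'.

(a), (b), (e)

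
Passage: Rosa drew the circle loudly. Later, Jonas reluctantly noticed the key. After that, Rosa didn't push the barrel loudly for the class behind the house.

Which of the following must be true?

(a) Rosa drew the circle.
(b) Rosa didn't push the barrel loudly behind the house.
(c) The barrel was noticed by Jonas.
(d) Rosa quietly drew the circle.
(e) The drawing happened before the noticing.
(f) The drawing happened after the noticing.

(a) Entailed — this follows by dropping conjuncts from the drawing event's description.
(b) Not entailed — dropping 'for the class' under negation is not valid — the original leaves open that Rosa pushed the barrel some other way.
(c) Not entailed — Jonas noticed the key, not the barrel; the barrel belongs to the pushing event.
(d) Not entailed — 'quietly' adds a manner not in (and inconsistent with) the original.
(e) Entailed — the narrative places the drawing before the noticing.
(f) Not entailed — the narrative places the drawing before the noticing, not after.

(a), (e)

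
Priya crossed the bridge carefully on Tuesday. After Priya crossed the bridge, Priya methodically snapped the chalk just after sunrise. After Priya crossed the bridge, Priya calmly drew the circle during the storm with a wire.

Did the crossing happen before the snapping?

The narrative orders the crossing before the snapping.

yes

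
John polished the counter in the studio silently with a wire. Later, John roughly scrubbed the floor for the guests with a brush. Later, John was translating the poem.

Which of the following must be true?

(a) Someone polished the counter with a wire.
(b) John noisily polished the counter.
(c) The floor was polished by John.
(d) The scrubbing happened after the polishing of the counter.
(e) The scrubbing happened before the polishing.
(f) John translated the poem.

(a), (d)

(a) Entailed — this follows by dropping conjuncts from the polishing event's description.
(b) Not entailed — 'noisily' adds a manner not in (and inconsistent with) the original.
(c) Not entailed — John polished the counter, not the floor; the floor belongs to the scrubbing event.
(d) Entailed — the narrative places the polishing before the scrubbing.
(e) Not entailed — the narrative places the polishing before the scrubbing, not after.
(f) Not entailed — 'was translating' is progressive on an accomplishment; it does not entail the completed 'translated'.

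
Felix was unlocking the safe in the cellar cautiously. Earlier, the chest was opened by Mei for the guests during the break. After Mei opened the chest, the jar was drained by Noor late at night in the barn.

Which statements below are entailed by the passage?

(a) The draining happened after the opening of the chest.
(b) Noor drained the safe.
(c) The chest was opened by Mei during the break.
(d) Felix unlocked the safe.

(a), (c)

(a) Entailed — the narrative places the opening before the draining.
(b) Not entailed — Noor drained the jar, not the safe; the safe belongs to the unlocking event.
(c) Entailed — this follows by dropping conjuncts from the opening event's description.
(d) Not entailed — 'was unlocking' is progressive on an accomplishment; it does not entail the completed 'unlocked'.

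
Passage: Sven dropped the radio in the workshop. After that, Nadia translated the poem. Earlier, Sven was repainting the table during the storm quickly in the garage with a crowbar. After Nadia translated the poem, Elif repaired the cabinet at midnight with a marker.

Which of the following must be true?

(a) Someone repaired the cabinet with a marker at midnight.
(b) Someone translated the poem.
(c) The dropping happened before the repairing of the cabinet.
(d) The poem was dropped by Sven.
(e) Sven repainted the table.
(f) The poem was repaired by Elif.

(a) Entailed — every conjunct here is already in the original repairing event.
(b) Entailed — the original entails any weakening of itself; this just generalizes the agent.
(c) Entailed — the narrative places the dropping before the repairing.
(d) Not entailed — Sven dropped the radio, not the poem; the poem belongs to the translating event.
(e) Not entailed — 'was repainting' is progressive on an accomplishment; it does not entail the completed 'repainted'.
(f) Not entailed — Elif repaired the cabinet, not the poem; the poem belongs to the translating event.

(a), (b), (c)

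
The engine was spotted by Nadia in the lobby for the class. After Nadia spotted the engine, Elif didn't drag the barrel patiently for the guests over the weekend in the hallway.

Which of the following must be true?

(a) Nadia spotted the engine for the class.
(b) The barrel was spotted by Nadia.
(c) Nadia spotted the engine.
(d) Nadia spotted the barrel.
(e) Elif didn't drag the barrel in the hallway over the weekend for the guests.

(a), (c)

(a) Entailed — dropping 'in the lobby' leaves a sub-description the original still satisfies.
(b) Not entailed — Nadia spotted the engine, not the barrel; the barrel belongs to the dragging event.
(c) Entailed — this follows by dropping conjuncts from the spotting event's description.
(d) Not entailed — Nadia spotted the engine, not the barrel; the barrel belongs to the dragging event.
(e) Not entailed — dropping 'patiently' under negation is not valid — the original leaves open that Elif dragged the barrel some other way.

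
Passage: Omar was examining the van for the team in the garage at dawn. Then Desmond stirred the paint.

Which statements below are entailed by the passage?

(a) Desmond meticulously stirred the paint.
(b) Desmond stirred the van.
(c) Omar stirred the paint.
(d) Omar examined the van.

(a) Not entailed — 'meticulously' adds information not in the original event.
(b) Not entailed — Desmond stirred the paint, not the van; the van belongs to the examining event.
(c) Not entailed — the passage has Desmond stirring the paint, not Omar.
(d) Entailed — 'examine' is an activity; 'was examining' entails that some examining happened, so 'examined' holds.

(d)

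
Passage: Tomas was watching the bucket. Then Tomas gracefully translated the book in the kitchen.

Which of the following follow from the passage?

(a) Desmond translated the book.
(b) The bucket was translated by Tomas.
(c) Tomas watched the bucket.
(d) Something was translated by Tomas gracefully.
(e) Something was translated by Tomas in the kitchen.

(a) Not entailed — the passage has Tomas translating the book, not Desmond.
(b) Not entailed — Tomas translated the book, not the bucket; the bucket belongs to the watching event.
(c) Entailed — 'watch' is an activity; 'was watching' entails that some watching happened, so 'watched' holds.
(d) Entailed — every conjunct here is already in the original translating event.
(e) Entailed — the original entails any weakening of itself; this just drops 'gracefully' and generalizes the patient.

(c), (d), (e)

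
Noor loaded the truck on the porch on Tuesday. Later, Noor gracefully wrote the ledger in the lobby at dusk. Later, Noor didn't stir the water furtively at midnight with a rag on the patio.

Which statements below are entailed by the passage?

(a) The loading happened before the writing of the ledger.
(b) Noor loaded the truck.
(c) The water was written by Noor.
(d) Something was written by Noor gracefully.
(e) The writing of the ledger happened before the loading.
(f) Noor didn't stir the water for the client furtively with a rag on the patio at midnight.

(a) Entailed — the narrative places the loading before the writing.
(b) Entailed — dropping 'on the porch', 'on Tuesday' leaves a sub-description the original still satisfies.
(c) Not entailed — Noor wrote the ledger, not the water; the water belongs to the stirring event.
(d) Entailed — the original entails any weakening of itself; this just drops 'in the lobby', 'at dusk' and generalizes the patient.
(e) Not entailed — the narrative places the loading before the writing, not after.
(f) Entailed — under negation, adding a further restriction is entailed: if no such stirring event occurred, none occurred for the client either.

(a), (b), (d), (f)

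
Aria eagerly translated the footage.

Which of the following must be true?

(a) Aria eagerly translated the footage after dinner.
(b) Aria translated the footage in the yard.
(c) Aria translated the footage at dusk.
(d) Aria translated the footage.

(d)

(a) Not entailed — 'after dinner' adds information not in the original event.
(b) Not entailed — 'in the yard' adds information not in the original event.
(c) Not entailed — 'at dusk' adds information not in the original event.
(d) Entailed — every conjunct here is already in the original translating event.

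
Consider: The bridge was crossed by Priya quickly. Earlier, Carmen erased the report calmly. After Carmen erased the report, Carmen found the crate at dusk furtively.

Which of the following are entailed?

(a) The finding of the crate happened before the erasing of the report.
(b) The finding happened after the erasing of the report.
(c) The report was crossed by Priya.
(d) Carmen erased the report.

(b), (d)

(a) Not entailed — the narrative places the erasing before the finding, not after.
(b) Entailed — the narrative places the erasing before the finding.
(c) Not entailed — Priya crossed the bridge, not the report; the report belongs to the erasing event.
(d) Entailed — dropping 'calmly' leaves a sub-description the original still satisfies.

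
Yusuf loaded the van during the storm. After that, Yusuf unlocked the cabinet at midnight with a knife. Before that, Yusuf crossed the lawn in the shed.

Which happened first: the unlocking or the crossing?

The connectives place the crossing before the unlocking.

the crossing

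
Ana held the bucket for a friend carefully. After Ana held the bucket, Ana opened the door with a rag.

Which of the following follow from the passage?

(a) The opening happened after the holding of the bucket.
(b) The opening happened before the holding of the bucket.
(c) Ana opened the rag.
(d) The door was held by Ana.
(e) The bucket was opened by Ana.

(a) Entailed — the narrative places the holding before the opening.
(b) Not entailed — the narrative places the holding before the opening, not after.
(c) Not entailed — the rag is the instrument, not what was opened.
(d) Not entailed — Ana held the bucket, not the door; the door belongs to the opening event.
(e) Not entailed — Ana opened the door, not the bucket; the bucket belongs to the holding event.

(a)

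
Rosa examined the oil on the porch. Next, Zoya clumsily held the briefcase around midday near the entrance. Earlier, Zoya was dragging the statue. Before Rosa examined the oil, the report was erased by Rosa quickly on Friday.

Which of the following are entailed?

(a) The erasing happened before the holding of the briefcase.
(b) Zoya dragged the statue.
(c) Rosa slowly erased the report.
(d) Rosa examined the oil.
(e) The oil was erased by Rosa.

(a), (b), (d)

(a) Entailed — the narrative places the erasing before the holding.
(b) Entailed — 'drag' is an activity; 'was dragging' entails that some dragging happened, so 'dragged' holds.
(c) Not entailed — 'slowly' adds a manner not in (and inconsistent with) the original.
(d) Entailed — the original entails any weakening of itself; this just drops 'on the porch'.
(e) Not entailed — Rosa erased the report, not the oil; the oil belongs to the examining event.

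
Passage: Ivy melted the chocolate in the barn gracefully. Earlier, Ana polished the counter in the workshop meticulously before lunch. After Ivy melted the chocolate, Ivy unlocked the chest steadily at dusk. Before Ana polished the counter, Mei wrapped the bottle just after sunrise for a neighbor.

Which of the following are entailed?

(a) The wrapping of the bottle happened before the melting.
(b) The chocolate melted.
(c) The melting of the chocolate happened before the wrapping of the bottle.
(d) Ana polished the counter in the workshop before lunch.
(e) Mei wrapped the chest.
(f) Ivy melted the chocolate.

(a) Entailed — the narrative places the wrapping before the melting.
(b) Entailed — 'Ivy melted the chocolate' is causative; it entails the inchoative 'the chocolate melted'.
(c) Not entailed — the narrative places the wrapping before the melting, not after.
(d) Entailed — every conjunct here is already in the original polishing event.
(e) Not entailed — Mei wrapped the bottle, not the chest; the chest belongs to the unlocking event.
(f) Entailed — dropping 'gracefully', 'in the barn' leaves a sub-description the original still satisfies.

(a), (b), (d), (f)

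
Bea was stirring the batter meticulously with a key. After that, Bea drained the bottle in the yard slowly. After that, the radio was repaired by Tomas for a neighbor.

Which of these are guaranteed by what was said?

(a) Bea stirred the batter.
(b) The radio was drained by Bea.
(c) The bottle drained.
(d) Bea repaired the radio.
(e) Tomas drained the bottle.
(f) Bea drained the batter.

(a) Entailed — 'stir' is an activity; 'was stirring' entails that some stirring happened, so 'stirred' holds.
(b) Not entailed — Bea drained the bottle, not the radio; the radio belongs to the repairing event.
(c) Entailed — 'Bea drained the bottle' is causative; it entails the inchoative 'the bottle drained'.
(d) Not entailed — the passage has Tomas repairing the radio, not Bea.
(e) Not entailed — the passage has Bea draining the bottle, not Tomas.
(f) Not entailed — Bea drained the bottle, not the batter; the batter belongs to the stirring event.

(a), (c)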